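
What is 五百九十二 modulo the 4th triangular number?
Convert 五百九十二 (Chinese numeral) → 5×100 + 9×10 + 2 = 592 (decimal)
Convert the 4th triangular number (triangular index) → 4×5/2 = 10 (decimal)
Compute 592 mod 10 = 2
2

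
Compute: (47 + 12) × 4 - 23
Parentheses first: 47 + 12 = 59
Multiply: 59 × 4 = 236
Subtract: 236 - 23 = 213
213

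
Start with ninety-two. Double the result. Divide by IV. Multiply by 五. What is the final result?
Convert ninety-two (English words) → 92 (decimal)
Start: 92
92 × 2 = 184
Convert IV (Roman numeral) → 4 (decimal)
184 ÷ 4 = 46
Convert 五 (Chinese numeral) → 5 (decimal)
46 × 5 = 230
230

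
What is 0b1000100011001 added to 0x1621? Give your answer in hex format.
Convert 0b1000100011001 (binary) → 4096 + 256 + 16 + 8 + 1 = 4377 (decimal)
Convert 0x1621 (hexadecimal) → 1×4096 + 6×256 + 2×16 + 1 = 5665 (decimal)
Compute 4377 + 5665 = 10042
Convert 10042 (decimal) → 10042 = 2×4096 + 7×256 + 3×16 + 10 → 0x273A (hexadecimal)
0x273A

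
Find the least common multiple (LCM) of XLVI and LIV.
Convert XLVI (Roman numeral) → 40 + 5 + 1 = 46 (decimal)
Convert LIV (Roman numeral) → 50 + 4 = 54 (decimal)
Compute lcm(46, 54) = 1242
1242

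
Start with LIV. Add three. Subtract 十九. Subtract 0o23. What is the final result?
Convert LIV (Roman numeral) → 50 + 4 = 54 (decimal)
Start: 54
Convert three (English words) → 3 (decimal)
54 + 3 = 57
Convert 十九 (Chinese numeral) → 1×10 + 9 = 19 (decimal)
57 - 19 = 38
Convert 0o23 (octal) → 2×8 + 3 = 19 (decimal)
38 - 19 = 19
19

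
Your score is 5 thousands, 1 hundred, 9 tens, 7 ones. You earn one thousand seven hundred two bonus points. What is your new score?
Convert 5 thousands, 1 hundred, 9 tens, 7 ones (place-value notation) → 5×1000 + 1×100 + 9×10 + 7 = 5197 (decimal)
Convert one thousand seven hundred two (English words) → 1×1000 + 7×100 + 2 = 1702 (decimal)
Compute 5197 + 1702 = 6899
6899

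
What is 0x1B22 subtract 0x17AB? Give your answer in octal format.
Convert 0x1B22 (hexadecimal) → 1×4096 + 11×256 + 2×16 + 2 = 6946 (decimal)
Convert 0x17AB (hexadecimal) → 1×4096 + 7×256 + 10×16 + 11 = 6059 (decimal)
Compute 6946 - 6059 = 887
Convert 887 (decimal) → 887 = 1×512 + 5×64 + 6×8 + 7 → 0o1567 (octal)
0o1567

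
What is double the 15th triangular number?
The 15th triangular number = 15×16/2 = 120
Compute 120 × 2 = 240
240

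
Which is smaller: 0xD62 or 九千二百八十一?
Convert 0xD62 (hexadecimal) → 13×256 + 6×16 + 2 = 3426 (decimal)
Convert 九千二百八十一 (Chinese numeral) → 9×1000 + 2×100 + 8×10 + 1 = 9281 (decimal)
Compare 3426 vs 9281: smaller = 3426
3426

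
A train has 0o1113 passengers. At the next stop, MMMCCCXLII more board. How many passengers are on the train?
Convert 0o1113 (octal) → 1×512 + 1×64 + 1×8 + 3 = 587 (decimal)
Convert MMMCCCXLII (Roman numeral) → 1000 + 1000 + 1000 + 100 + 100 + 100 + 40 + 1 + 1 = 3342 (decimal)
Compute 587 + 3342 = 3929
3929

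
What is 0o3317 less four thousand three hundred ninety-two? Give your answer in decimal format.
Convert 0o3317 (octal) → 3×512 + 3×64 + 1×8 + 7 = 1743 (decimal)
Convert four thousand three hundred ninety-two (English words) → 4×1000 + 3×100 + 92 = 4392 (decimal)
Compute 1743 - 4392 = -2649
-2649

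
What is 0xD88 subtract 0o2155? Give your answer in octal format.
Convert 0xD88 (hexadecimal) → 13×256 + 8×16 + 8 = 3464 (decimal)
Convert 0o2155 (octal) → 2×512 + 1×64 + 5×8 + 5 = 1133 (decimal)
Compute 3464 - 1133 = 2331
Convert 2331 (decimal) → 2331 = 4×512 + 4×64 + 3×8 + 3 → 0o4433 (octal)
0o4433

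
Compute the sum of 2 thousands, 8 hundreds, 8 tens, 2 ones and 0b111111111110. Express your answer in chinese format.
Convert 2 thousands, 8 hundreds, 8 tens, 2 ones (place-value notation) → 2×1000 + 8×100 + 8×10 + 2 = 2882 (decimal)
Convert 0b111111111110 (binary) → 2048 + 1024 + 512 + 256 + 128 + 64 + 32 + 16 + 8 + 4 + 2 = 4094 (decimal)
Compute 2882 + 4094 = 6976
Convert 6976 (decimal) → 6976 = 6×1000 + 9×100 + 7×10 + 6 → 六千九百七十六 (Chinese numeral)
六千九百七十六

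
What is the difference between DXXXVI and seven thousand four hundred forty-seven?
Convert DXXXVI (Roman numeral) → 500 + 10 + 10 + 10 + 5 + 1 = 536 (decimal)
Convert seven thousand four hundred forty-seven (English words) → 7×1000 + 4×100 + 47 = 7447 (decimal)
Difference: |536 - 7447| = 6911
6911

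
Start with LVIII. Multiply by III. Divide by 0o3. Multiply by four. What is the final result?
Convert LVIII (Roman numeral) → 50 + 5 + 1 + 1 + 1 = 58 (decimal)
Start: 58
Convert III (Roman numeral) → 1 + 1 + 1 = 3 (decimal)
58 × 3 = 174
Convert 0o3 (octal) → 3 (decimal)
174 ÷ 3 = 58
Convert four (English words) → 4 (decimal)
58 × 4 = 232
232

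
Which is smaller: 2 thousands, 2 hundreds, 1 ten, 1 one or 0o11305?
Convert 2 thousands, 2 hundreds, 1 ten, 1 one (place-value notation) → 2×1000 + 2×100 + 1×10 + 1 = 2211 (decimal)
Convert 0o11305 (octal) → 1×4096 + 1×512 + 3×64 + 5 = 4805 (decimal)
Compare 2211 vs 4805: smaller = 2211
2211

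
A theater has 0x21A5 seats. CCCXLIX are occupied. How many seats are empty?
Convert 0x21A5 (hexadecimal) → 2×4096 + 1×256 + 10×16 + 5 = 8613 (decimal)
Convert CCCXLIX (Roman numeral) → 100 + 100 + 100 + 40 + 9 = 349 (decimal)
Compute 8613 - 349 = 8264
8264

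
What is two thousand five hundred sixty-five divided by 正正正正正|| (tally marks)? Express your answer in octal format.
Convert two thousand five hundred sixty-five (English words) → 2×1000 + 5×100 + 65 = 2565 (decimal)
Convert 正正正正正|| (tally marks) → 5 + 5 + 5 + 5 + 5 + 2 = 27 (decimal)
Compute 2565 ÷ 27 = 95
Convert 95 (decimal) → 95 = 1×64 + 3×8 + 7 → 0o137 (octal)
0o137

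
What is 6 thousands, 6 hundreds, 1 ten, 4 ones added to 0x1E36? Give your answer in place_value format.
Convert 6 thousands, 6 hundreds, 1 ten, 4 ones (place-value notation) → 6×1000 + 6×100 + 1×10 + 4 = 6614 (decimal)
Convert 0x1E36 (hexadecimal) → 1×4096 + 14×256 + 3×16 + 6 = 7734 (decimal)
Compute 6614 + 7734 = 14348
Convert 14348 (decimal) → 14348 = 14×1000 + 3×100 + 4×10 + 8 → 14 thousands, 3 hundreds, 4 tens, 8 ones (place-value notation)
14 thousands, 3 hundreds, 4 tens, 8 ones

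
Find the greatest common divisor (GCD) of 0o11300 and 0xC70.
Convert 0o11300 (octal) → 1×4096 + 1×512 + 3×64 = 4800 (decimal)
Convert 0xC70 (hexadecimal) → 12×256 + 7×16 = 3184 (decimal)
Compute gcd(4800, 3184) = 16
16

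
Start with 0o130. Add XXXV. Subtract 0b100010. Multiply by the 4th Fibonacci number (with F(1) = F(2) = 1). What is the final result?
Convert 0o130 (octal) → 1×64 + 3×8 = 88 (decimal)
Start: 88
Convert XXXV (Roman numeral) → 10 + 10 + 10 + 5 = 35 (decimal)
88 + 35 = 123
Convert 0b100010 (binary) → 32 + 2 = 34 (decimal)
123 - 34 = 89
Convert the 4th Fibonacci number (with F(1) = F(2) = 1) (Fibonacci index) → 1, 1, 2, 3 → 3 (decimal)
89 × 3 = 267
267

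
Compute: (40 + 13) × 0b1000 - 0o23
Convert 0b1000 (binary) → 8 (decimal)
Convert 0o23 (octal) → 2×8 + 3 = 19 (decimal)
Expression in decimal: (40 + 13) × 8 - 19
Parentheses first: 40 + 13 = 53
Multiply: 53 × 8 = 424
Subtract: 424 - 19 = 405
405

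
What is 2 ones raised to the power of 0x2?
Convert 2 ones (place-value notation) → 2 (decimal)
Convert 0x2 (hexadecimal) → 2 (decimal)
Compute 2 ^ 2 = 4
4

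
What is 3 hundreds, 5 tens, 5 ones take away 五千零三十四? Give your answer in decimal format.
Convert 3 hundreds, 5 tens, 5 ones (place-value notation) → 3×100 + 5×10 + 5 = 355 (decimal)
Convert 五千零三十四 (Chinese numeral) → 5×1000 + 3×10 + 4 = 5034 (decimal)
Compute 355 - 5034 = -4679
-4679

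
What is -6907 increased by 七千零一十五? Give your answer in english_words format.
Convert 七千零一十五 (Chinese numeral) → 7×1000 + 1×10 + 5 = 7015 (decimal)
Compute -6907 + 7015 = 108
Convert 108 (decimal) → 108 = 1×100 + 8 → one hundred eight (English words)
one hundred eight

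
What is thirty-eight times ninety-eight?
Convert thirty-eight (English words) → 38 (decimal)
Convert ninety-eight (English words) → 98 (decimal)
Compute 38 × 98 = 3724
3724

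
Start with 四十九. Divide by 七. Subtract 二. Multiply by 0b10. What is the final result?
Convert 四十九 (Chinese numeral) → 4×10 + 9 = 49 (decimal)
Start: 49
Convert 七 (Chinese numeral) → 7 (decimal)
49 ÷ 7 = 7
Convert 二 (Chinese numeral) → 2 (decimal)
7 - 2 = 5
Convert 0b10 (binary) → 2 (decimal)
5 × 2 = 10
10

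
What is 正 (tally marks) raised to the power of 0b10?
Convert 正 (tally marks) → 5 (decimal)
Convert 0b10 (binary) → 2 (decimal)
Compute 5 ^ 2 = 25
25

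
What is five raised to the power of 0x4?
Convert five (English words) → 5 (decimal)
Convert 0x4 (hexadecimal) → 4 (decimal)
Compute 5 ^ 4 = 625
625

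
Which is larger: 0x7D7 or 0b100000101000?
Convert 0x7D7 (hexadecimal) → 7×256 + 13×16 + 7 = 2007 (decimal)
Convert 0b100000101000 (binary) → 2048 + 32 + 8 = 2088 (decimal)
Compare 2007 vs 2088: larger = 2088
2088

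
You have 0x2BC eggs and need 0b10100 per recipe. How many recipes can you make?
Convert 0x2BC (hexadecimal) → 2×256 + 11×16 + 12 = 700 (decimal)
Convert 0b10100 (binary) → 16 + 4 = 20 (decimal)
Compute 700 ÷ 20 = 35
35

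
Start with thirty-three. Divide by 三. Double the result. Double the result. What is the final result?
Convert thirty-three (English words) → 33 (decimal)
Start: 33
Convert 三 (Chinese numeral) → 3 (decimal)
33 ÷ 3 = 11
11 × 2 = 22
22 × 2 = 44
44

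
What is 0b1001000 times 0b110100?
Convert 0b1001000 (binary) → 64 + 8 = 72 (decimal)
Convert 0b110100 (binary) → 32 + 16 + 4 = 52 (decimal)
Compute 72 × 52 = 3744
3744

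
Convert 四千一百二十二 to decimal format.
Convert 四千一百二十二 (Chinese numeral) → 4×1000 + 1×100 + 2×10 + 2 = 4122 (decimal)
4122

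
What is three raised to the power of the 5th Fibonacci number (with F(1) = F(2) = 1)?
Convert three (English words) → 3 (decimal)
Convert the 5th Fibonacci number (with F(1) = F(2) = 1) (Fibonacci index) → 1, 1, 2, 3, 5 → 5 (decimal)
Compute 3 ^ 5 = 243
243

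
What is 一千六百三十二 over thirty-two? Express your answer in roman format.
Convert 一千六百三十二 (Chinese numeral) → 1×1000 + 6×100 + 3×10 + 2 = 1632 (decimal)
Convert thirty-two (English words) → 32 (decimal)
Compute 1632 ÷ 32 = 51
Convert 51 (decimal) → 51 = 50 + 1 → LI (Roman numeral)
LI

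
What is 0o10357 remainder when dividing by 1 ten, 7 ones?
Convert 0o10357 (octal) → 1×4096 + 3×64 + 5×8 + 7 = 4335 (decimal)
Convert 1 ten, 7 ones (place-value notation) → 1×10 + 7 = 17 (decimal)
Compute 4335 mod 17 = 0
0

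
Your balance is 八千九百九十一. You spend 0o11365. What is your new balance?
Convert 八千九百九十一 (Chinese numeral) → 8×1000 + 9×100 + 9×10 + 1 = 8991 (decimal)
Convert 0o11365 (octal) → 1×4096 + 1×512 + 3×64 + 6×8 + 5 = 4853 (decimal)
Compute 8991 - 4853 = 4138
4138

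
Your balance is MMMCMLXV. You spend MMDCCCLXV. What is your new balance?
Convert MMMCMLXV (Roman numeral) → 1000 + 1000 + 1000 + 900 + 50 + 10 + 5 = 3965 (decimal)
Convert MMDCCCLXV (Roman numeral) → 1000 + 1000 + 500 + 100 + 100 + 100 + 50 + 10 + 5 = 2865 (decimal)
Compute 3965 - 2865 = 1100
1100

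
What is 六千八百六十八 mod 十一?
Convert 六千八百六十八 (Chinese numeral) → 6×1000 + 8×100 + 6×10 + 8 = 6868 (decimal)
Convert 十一 (Chinese numeral) → 1×10 + 1 = 11 (decimal)
Compute 6868 mod 11 = 4
4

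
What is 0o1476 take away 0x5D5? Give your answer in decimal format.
Convert 0o1476 (octal) → 1×512 + 4×64 + 7×8 + 6 = 830 (decimal)
Convert 0x5D5 (hexadecimal) → 5×256 + 13×16 + 5 = 1493 (decimal)
Compute 830 - 1493 = -663
-663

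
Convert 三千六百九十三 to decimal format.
Convert 三千六百九十三 (Chinese numeral) → 3×1000 + 6×100 + 9×10 + 3 = 3693 (decimal)
3693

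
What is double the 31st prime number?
The 31st prime number = 127
Compute 127 × 2 = 254
254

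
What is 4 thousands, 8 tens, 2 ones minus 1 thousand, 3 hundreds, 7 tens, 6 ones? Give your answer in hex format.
Convert 4 thousands, 8 tens, 2 ones (place-value notation) → 4×1000 + 8×10 + 2 = 4082 (decimal)
Convert 1 thousand, 3 hundreds, 7 tens, 6 ones (place-value notation) → 1×1000 + 3×100 + 7×10 + 6 = 1376 (decimal)
Compute 4082 - 1376 = 2706
Convert 2706 (decimal) → 2706 = 10×256 + 9×16 + 2 → 0xA92 (hexadecimal)
0xA92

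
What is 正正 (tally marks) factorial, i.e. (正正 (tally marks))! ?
Convert 正正 (tally marks) → 5 + 5 = 10 (decimal)
Compute 10! = 3628800
3628800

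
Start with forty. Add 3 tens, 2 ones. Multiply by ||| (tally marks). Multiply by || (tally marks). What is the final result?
Convert forty (English words) → 40 (decimal)
Start: 40
Convert 3 tens, 2 ones (place-value notation) → 3×10 + 2 = 32 (decimal)
40 + 32 = 72
Convert ||| (tally marks) → 3 (decimal)
72 × 3 = 216
Convert || (tally marks) → 2 (decimal)
216 × 2 = 432
432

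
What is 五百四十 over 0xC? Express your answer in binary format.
Convert 五百四十 (Chinese numeral) → 5×100 + 4×10 = 540 (decimal)
Convert 0xC (hexadecimal) → 12 (decimal)
Compute 540 ÷ 12 = 45
Convert 45 (decimal) → 45 = 32 + 8 + 4 + 1 → 0b101101 (binary)
0b101101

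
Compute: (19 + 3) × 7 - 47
Parentheses first: 19 + 3 = 22
Multiply: 22 × 7 = 154
Subtract: 154 - 47 = 107
107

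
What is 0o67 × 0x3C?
Convert 0o67 (octal) → 6×8 + 7 = 55 (decimal)
Convert 0x3C (hexadecimal) → 3×16 + 12 = 60 (decimal)
Compute 55 × 60 = 3300
3300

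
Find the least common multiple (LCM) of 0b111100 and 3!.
Convert 0b111100 (binary) → 32 + 16 + 8 + 4 = 60 (decimal)
Convert 3! (factorial) → 6 (decimal)
Compute lcm(60, 6) = 60
60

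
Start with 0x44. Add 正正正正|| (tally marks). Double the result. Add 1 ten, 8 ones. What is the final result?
Convert 0x44 (hexadecimal) → 4×16 + 4 = 68 (decimal)
Start: 68
Convert 正正正正|| (tally marks) → 5 + 5 + 5 + 5 + 2 = 22 (decimal)
68 + 22 = 90
90 × 2 = 180
Convert 1 ten, 8 ones (place-value notation) → 1×10 + 8 = 18 (decimal)
180 + 18 = 198
198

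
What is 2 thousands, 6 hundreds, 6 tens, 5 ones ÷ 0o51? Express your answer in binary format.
Convert 2 thousands, 6 hundreds, 6 tens, 5 ones (place-value notation) → 2×1000 + 6×100 + 6×10 + 5 = 2665 (decimal)
Convert 0o51 (octal) → 5×8 + 1 = 41 (decimal)
Compute 2665 ÷ 41 = 65
Convert 65 (decimal) → 65 = 64 + 1 → 0b1000001 (binary)
0b1000001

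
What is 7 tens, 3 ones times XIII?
Convert 7 tens, 3 ones (place-value notation) → 7×10 + 3 = 73 (decimal)
Convert XIII (Roman numeral) → 10 + 1 + 1 + 1 = 13 (decimal)
Compute 73 × 13 = 949
949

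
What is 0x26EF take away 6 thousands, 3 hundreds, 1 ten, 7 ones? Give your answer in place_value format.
Convert 0x26EF (hexadecimal) → 2×4096 + 6×256 + 14×16 + 15 = 9967 (decimal)
Convert 6 thousands, 3 hundreds, 1 ten, 7 ones (place-value notation) → 6×1000 + 3×100 + 1×10 + 7 = 6317 (decimal)
Compute 9967 - 6317 = 3650
Convert 3650 (decimal) → 3650 = 3×1000 + 6×100 + 5×10 → 3 thousands, 6 hundreds, 5 tens (place-value notation)
3 thousands, 6 hundreds, 5 tens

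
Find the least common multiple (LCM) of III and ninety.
Convert III (Roman numeral) → 1 + 1 + 1 = 3 (decimal)
Convert ninety (English words) → 90 (decimal)
Compute lcm(3, 90) = 90
90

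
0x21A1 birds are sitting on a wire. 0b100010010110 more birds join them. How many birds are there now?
Convert 0x21A1 (hexadecimal) → 2×4096 + 1×256 + 10×16 + 1 = 8609 (decimal)
Convert 0b100010010110 (binary) → 2048 + 128 + 16 + 4 + 2 = 2198 (decimal)
Compute 8609 + 2198 = 10807
10807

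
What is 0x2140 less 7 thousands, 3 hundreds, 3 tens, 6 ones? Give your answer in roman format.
Convert 0x2140 (hexadecimal) → 2×4096 + 1×256 + 4×16 = 8512 (decimal)
Convert 7 thousands, 3 hundreds, 3 tens, 6 ones (place-value notation) → 7×1000 + 3×100 + 3×10 + 6 = 7336 (decimal)
Compute 8512 - 7336 = 1176
Convert 1176 (decimal) → 1176 = 1000 + 100 + 50 + 10 + 10 + 5 + 1 → MCLXXVI (Roman numeral)
MCLXXVI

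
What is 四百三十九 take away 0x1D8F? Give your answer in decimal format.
Convert 四百三十九 (Chinese numeral) → 4×100 + 3×10 + 9 = 439 (decimal)
Convert 0x1D8F (hexadecimal) → 1×4096 + 13×256 + 8×16 + 15 = 7567 (decimal)
Compute 439 - 7567 = -7128
-7128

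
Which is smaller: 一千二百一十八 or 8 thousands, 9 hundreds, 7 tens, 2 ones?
Convert 一千二百一十八 (Chinese numeral) → 1×1000 + 2×100 + 1×10 + 8 = 1218 (decimal)
Convert 8 thousands, 9 hundreds, 7 tens, 2 ones (place-value notation) → 8×1000 + 9×100 + 7×10 + 2 = 8972 (decimal)
Compare 1218 vs 8972: smaller = 1218
1218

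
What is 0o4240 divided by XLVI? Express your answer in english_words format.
Convert 0o4240 (octal) → 4×512 + 2×64 + 4×8 = 2208 (decimal)
Convert XLVI (Roman numeral) → 40 + 5 + 1 = 46 (decimal)
Compute 2208 ÷ 46 = 48
Convert 48 (decimal) → forty-eight (English words)
forty-eight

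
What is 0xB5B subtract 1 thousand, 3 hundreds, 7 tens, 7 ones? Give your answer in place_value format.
Convert 0xB5B (hexadecimal) → 11×256 + 5×16 + 11 = 2907 (decimal)
Convert 1 thousand, 3 hundreds, 7 tens, 7 ones (place-value notation) → 1×1000 + 3×100 + 7×10 + 7 = 1377 (decimal)
Compute 2907 - 1377 = 1530
Convert 1530 (decimal) → 1530 = 1×1000 + 5×100 + 3×10 → 1 thousand, 5 hundreds, 3 tens (place-value notation)
1 thousand, 5 hundreds, 3 tens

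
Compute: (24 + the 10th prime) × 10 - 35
Convert the 10th prime (prime index) → 29 (decimal)
Expression in decimal: (24 + 29) × 10 - 35
Parentheses first: 24 + 29 = 53
Multiply: 53 × 10 = 530
Subtract: 530 - 35 = 495
495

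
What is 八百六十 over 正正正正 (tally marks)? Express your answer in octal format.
Convert 八百六十 (Chinese numeral) → 8×100 + 6×10 = 860 (decimal)
Convert 正正正正 (tally marks) → 5 + 5 + 5 + 5 = 20 (decimal)
Compute 860 ÷ 20 = 43
Convert 43 (decimal) → 43 = 5×8 + 3 → 0o53 (octal)
0o53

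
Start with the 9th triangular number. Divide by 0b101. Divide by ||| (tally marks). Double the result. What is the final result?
Convert the 9th triangular number (triangular index) → 9×10/2 = 45 (decimal)
Start: 45
Convert 0b101 (binary) → 4 + 1 = 5 (decimal)
45 ÷ 5 = 9
Convert ||| (tally marks) → 3 (decimal)
9 ÷ 3 = 3
3 × 2 = 6
6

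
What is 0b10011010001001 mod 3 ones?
Convert 0b10011010001001 (binary) → 8192 + 1024 + 512 + 128 + 8 + 1 = 9865 (decimal)
Convert 3 ones (place-value notation) → 3 (decimal)
Compute 9865 mod 3 = 1
1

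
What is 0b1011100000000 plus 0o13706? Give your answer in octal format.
Convert 0b1011100000000 (binary) → 4096 + 1024 + 512 + 256 = 5888 (decimal)
Convert 0o13706 (octal) → 1×4096 + 3×512 + 7×64 + 6 = 6086 (decimal)
Compute 5888 + 6086 = 11974
Convert 11974 (decimal) → 11974 = 2×4096 + 7×512 + 3×64 + 6 → 0o27306 (octal)
0o27306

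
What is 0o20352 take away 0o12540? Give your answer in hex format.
Convert 0o20352 (octal) → 2×4096 + 3×64 + 5×8 + 2 = 8426 (decimal)
Convert 0o12540 (octal) → 1×4096 + 2×512 + 5×64 + 4×8 = 5472 (decimal)
Compute 8426 - 5472 = 2954
Convert 2954 (decimal) → 2954 = 11×256 + 8×16 + 10 → 0xB8A (hexadecimal)
0xB8A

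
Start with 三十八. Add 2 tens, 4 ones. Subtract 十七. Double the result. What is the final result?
Convert 三十八 (Chinese numeral) → 3×10 + 8 = 38 (decimal)
Start: 38
Convert 2 tens, 4 ones (place-value notation) → 2×10 + 4 = 24 (decimal)
38 + 24 = 62
Convert 十七 (Chinese numeral) → 1×10 + 7 = 17 (decimal)
62 - 17 = 45
45 × 2 = 90
90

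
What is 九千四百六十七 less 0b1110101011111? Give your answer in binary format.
Convert 九千四百六十七 (Chinese numeral) → 9×1000 + 4×100 + 6×10 + 7 = 9467 (decimal)
Convert 0b1110101011111 (binary) → 4096 + 2048 + 1024 + 256 + 64 + 16 + 8 + 4 + 2 + 1 = 7519 (decimal)
Compute 9467 - 7519 = 1948
Convert 1948 (decimal) → 1948 = 1024 + 512 + 256 + 128 + 16 + 8 + 4 → 0b11110011100 (binary)
0b11110011100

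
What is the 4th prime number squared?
The 4th prime number = 7
Compute 7² = 7 × 7 = 49
49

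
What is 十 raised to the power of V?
Convert 十 (Chinese numeral) → 1×10 = 10 (decimal)
Convert V (Roman numeral) → 5 (decimal)
Compute 10 ^ 5 = 100000
100000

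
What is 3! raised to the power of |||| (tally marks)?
Convert 3! (factorial) → 6 (decimal)
Convert |||| (tally marks) → 4 (decimal)
Compute 6 ^ 4 = 1296
1296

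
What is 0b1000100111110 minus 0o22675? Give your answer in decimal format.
Convert 0b1000100111110 (binary) → 4096 + 256 + 32 + 16 + 8 + 4 + 2 = 4414 (decimal)
Convert 0o22675 (octal) → 2×4096 + 2×512 + 6×64 + 7×8 + 5 = 9661 (decimal)
Compute 4414 - 9661 = -5247
-5247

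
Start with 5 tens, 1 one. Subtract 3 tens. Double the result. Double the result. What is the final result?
Convert 5 tens, 1 one (place-value notation) → 5×10 + 1 = 51 (decimal)
Start: 51
Convert 3 tens (place-value notation) → 3×10 = 30 (decimal)
51 - 30 = 21
21 × 2 = 42
42 × 2 = 84
84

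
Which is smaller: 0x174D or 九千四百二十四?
Convert 0x174D (hexadecimal) → 1×4096 + 7×256 + 4×16 + 13 = 5965 (decimal)
Convert 九千四百二十四 (Chinese numeral) → 9×1000 + 4×100 + 2×10 + 4 = 9424 (decimal)
Compare 5965 vs 9424: smaller = 5965
5965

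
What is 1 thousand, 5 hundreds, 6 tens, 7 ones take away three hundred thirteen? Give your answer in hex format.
Convert 1 thousand, 5 hundreds, 6 tens, 7 ones (place-value notation) → 1×1000 + 5×100 + 6×10 + 7 = 1567 (decimal)
Convert three hundred thirteen (English words) → 3×100 + 13 = 313 (decimal)
Compute 1567 - 313 = 1254
Convert 1254 (decimal) → 1254 = 4×256 + 14×16 + 6 → 0x4E6 (hexadecimal)
0x4E6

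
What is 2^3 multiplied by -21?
Convert 2^3 (power) → 8 (decimal)
Compute 8 × -21 = -168
-168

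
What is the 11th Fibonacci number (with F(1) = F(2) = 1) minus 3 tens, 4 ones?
The 11th Fibonacci number (with F(1) = F(2) = 1): 1, 1, 2, 3, 5, 8, 13, 21, 34, 55, 89 → 89
Convert 3 tens, 4 ones (place-value notation) → 3×10 + 4 = 34 (decimal)
Compute 89 - 34 = 55
55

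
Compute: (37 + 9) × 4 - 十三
Convert 十三 (Chinese numeral) → 1×10 + 3 = 13 (decimal)
Expression in decimal: (37 + 9) × 4 - 13
Parentheses first: 37 + 9 = 46
Multiply: 46 × 4 = 184
Subtract: 184 - 13 = 171
171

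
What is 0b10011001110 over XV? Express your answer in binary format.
Convert 0b10011001110 (binary) → 1024 + 128 + 64 + 8 + 4 + 2 = 1230 (decimal)
Convert XV (Roman numeral) → 10 + 5 = 15 (decimal)
Compute 1230 ÷ 15 = 82
Convert 82 (decimal) → 82 = 64 + 16 + 2 → 0b1010010 (binary)
0b1010010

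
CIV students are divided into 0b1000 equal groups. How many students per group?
Convert CIV (Roman numeral) → 100 + 4 = 104 (decimal)
Convert 0b1000 (binary) → 8 (decimal)
Compute 104 ÷ 8 = 13
13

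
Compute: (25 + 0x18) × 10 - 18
Convert 0x18 (hexadecimal) → 1×16 + 8 = 24 (decimal)
Expression in decimal: (25 + 24) × 10 - 18
Parentheses first: 25 + 24 = 49
Multiply: 49 × 10 = 490
Subtract: 490 - 18 = 472
472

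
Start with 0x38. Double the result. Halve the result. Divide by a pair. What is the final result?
Convert 0x38 (hexadecimal) → 3×16 + 8 = 56 (decimal)
Start: 56
56 × 2 = 112
112 ÷ 2 = 56
Convert a pair (colloquial) → 2 (decimal)
56 ÷ 2 = 28
28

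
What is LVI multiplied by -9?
Convert LVI (Roman numeral) → 50 + 5 + 1 = 56 (decimal)
Compute 56 × -9 = -504
-504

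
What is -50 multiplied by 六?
Convert 六 (Chinese numeral) → 6 (decimal)
Compute -50 × 6 = -300
-300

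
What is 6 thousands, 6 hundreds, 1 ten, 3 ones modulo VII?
Convert 6 thousands, 6 hundreds, 1 ten, 3 ones (place-value notation) → 6×1000 + 6×100 + 1×10 + 3 = 6613 (decimal)
Convert VII (Roman numeral) → 5 + 1 + 1 = 7 (decimal)
Compute 6613 mod 7 = 5
5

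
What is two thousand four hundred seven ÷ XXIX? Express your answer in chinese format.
Convert two thousand four hundred seven (English words) → 2×1000 + 4×100 + 7 = 2407 (decimal)
Convert XXIX (Roman numeral) → 10 + 10 + 9 = 29 (decimal)
Compute 2407 ÷ 29 = 83
Convert 83 (decimal) → 83 = 8×10 + 3 → 八十三 (Chinese numeral)
八十三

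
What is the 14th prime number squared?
The 14th prime number = 43
Compute 43² = 43 × 43 = 1849
1849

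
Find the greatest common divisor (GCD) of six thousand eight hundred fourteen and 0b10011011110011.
Convert six thousand eight hundred fourteen (English words) → 6×1000 + 8×100 + 14 = 6814 (decimal)
Convert 0b10011011110011 (binary) → 8192 + 1024 + 512 + 128 + 64 + 32 + 16 + 2 + 1 = 9971 (decimal)
Compute gcd(6814, 9971) = 1
1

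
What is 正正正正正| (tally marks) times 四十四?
Convert 正正正正正| (tally marks) → 5 + 5 + 5 + 5 + 5 + 1 = 26 (decimal)
Convert 四十四 (Chinese numeral) → 4×10 + 4 = 44 (decimal)
Compute 26 × 44 = 1144
1144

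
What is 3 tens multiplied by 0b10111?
Convert 3 tens (place-value notation) → 3×10 = 30 (decimal)
Convert 0b10111 (binary) → 16 + 4 + 2 + 1 = 23 (decimal)
Compute 30 × 23 = 690
690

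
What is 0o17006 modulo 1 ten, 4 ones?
Convert 0o17006 (octal) → 1×4096 + 7×512 + 6 = 7686 (decimal)
Convert 1 ten, 4 ones (place-value notation) → 1×10 + 4 = 14 (decimal)
Compute 7686 mod 14 = 0
0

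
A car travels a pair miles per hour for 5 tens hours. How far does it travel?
Convert a pair (colloquial) → 2 (decimal)
Convert 5 tens (place-value notation) → 5×10 = 50 (decimal)
Compute 2 × 50 = 100
100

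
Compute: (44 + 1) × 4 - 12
Parentheses first: 44 + 1 = 45
Multiply: 45 × 4 = 180
Subtract: 180 - 12 = 168
168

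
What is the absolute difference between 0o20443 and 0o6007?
Convert 0o20443 (octal) → 2×4096 + 4×64 + 4×8 + 3 = 8483 (decimal)
Convert 0o6007 (octal) → 6×512 + 7 = 3079 (decimal)
Compute |8483 - 3079| = 5404
5404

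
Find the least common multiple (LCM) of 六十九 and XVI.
Convert 六十九 (Chinese numeral) → 6×10 + 9 = 69 (decimal)
Convert XVI (Roman numeral) → 10 + 5 + 1 = 16 (decimal)
Compute lcm(69, 16) = 1104
1104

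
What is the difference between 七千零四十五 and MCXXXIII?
Convert 七千零四十五 (Chinese numeral) → 7×1000 + 4×10 + 5 = 7045 (decimal)
Convert MCXXXIII (Roman numeral) → 1000 + 100 + 10 + 10 + 10 + 1 + 1 + 1 = 1133 (decimal)
Difference: |7045 - 1133| = 5912
5912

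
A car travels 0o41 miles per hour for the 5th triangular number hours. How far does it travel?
Convert 0o41 (octal) → 4×8 + 1 = 33 (decimal)
Convert the 5th triangular number (triangular index) → 5×6/2 = 15 (decimal)
Compute 33 × 15 = 495
495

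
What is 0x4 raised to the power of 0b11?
Convert 0x4 (hexadecimal) → 4 (decimal)
Convert 0b11 (binary) → 2 + 1 = 3 (decimal)
Compute 4 ^ 3 = 64
64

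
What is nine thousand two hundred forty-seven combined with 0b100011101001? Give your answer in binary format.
Convert nine thousand two hundred forty-seven (English words) → 9×1000 + 2×100 + 47 = 9247 (decimal)
Convert 0b100011101001 (binary) → 2048 + 128 + 64 + 32 + 8 + 1 = 2281 (decimal)
Compute 9247 + 2281 = 11528
Convert 11528 (decimal) → 11528 = 8192 + 2048 + 1024 + 256 + 8 → 0b10110100001000 (binary)
0b10110100001000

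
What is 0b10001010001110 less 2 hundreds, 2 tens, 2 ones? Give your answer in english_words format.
Convert 0b10001010001110 (binary) → 8192 + 512 + 128 + 8 + 4 + 2 = 8846 (decimal)
Convert 2 hundreds, 2 tens, 2 ones (place-value notation) → 2×100 + 2×10 + 2 = 222 (decimal)
Compute 8846 - 222 = 8624
Convert 8624 (decimal) → 8624 = 8×1000 + 6×100 + 24 → eight thousand six hundred twenty-four (English words)
eight thousand six hundred twenty-four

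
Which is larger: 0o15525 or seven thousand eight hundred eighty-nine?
Convert 0o15525 (octal) → 1×4096 + 5×512 + 5×64 + 2×8 + 5 = 6997 (decimal)
Convert seven thousand eight hundred eighty-nine (English words) → 7×1000 + 8×100 + 89 = 7889 (decimal)
Compare 6997 vs 7889: larger = 7889
7889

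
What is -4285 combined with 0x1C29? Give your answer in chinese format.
Convert 0x1C29 (hexadecimal) → 1×4096 + 12×256 + 2×16 + 9 = 7209 (decimal)
Compute -4285 + 7209 = 2924
Convert 2924 (decimal) → 2924 = 2×1000 + 9×100 + 2×10 + 4 → 二千九百二十四 (Chinese numeral)
二千九百二十四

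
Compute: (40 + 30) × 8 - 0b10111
Convert 0b10111 (binary) → 16 + 4 + 2 + 1 = 23 (decimal)
Expression in decimal: (40 + 30) × 8 - 23
Parentheses first: 40 + 30 = 70
Multiply: 70 × 8 = 560
Subtract: 560 - 23 = 537
537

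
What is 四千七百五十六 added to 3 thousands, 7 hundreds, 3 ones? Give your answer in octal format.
Convert 四千七百五十六 (Chinese numeral) → 4×1000 + 7×100 + 5×10 + 6 = 4756 (decimal)
Convert 3 thousands, 7 hundreds, 3 ones (place-value notation) → 3×1000 + 7×100 + 3 = 3703 (decimal)
Compute 4756 + 3703 = 8459
Convert 8459 (decimal) → 8459 = 2×4096 + 4×64 + 1×8 + 3 → 0o20413 (octal)
0o20413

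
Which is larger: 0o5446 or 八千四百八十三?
Convert 0o5446 (octal) → 5×512 + 4×64 + 4×8 + 6 = 2854 (decimal)
Convert 八千四百八十三 (Chinese numeral) → 8×1000 + 4×100 + 8×10 + 3 = 8483 (decimal)
Compare 2854 vs 8483: larger = 8483
8483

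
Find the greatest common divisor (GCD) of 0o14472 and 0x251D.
Convert 0o14472 (octal) → 1×4096 + 4×512 + 4×64 + 7×8 + 2 = 6458 (decimal)
Convert 0x251D (hexadecimal) → 2×4096 + 5×256 + 1×16 + 13 = 9501 (decimal)
Compute gcd(6458, 9501) = 1
1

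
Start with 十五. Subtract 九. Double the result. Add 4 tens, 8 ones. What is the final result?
Convert 十五 (Chinese numeral) → 1×10 + 5 = 15 (decimal)
Start: 15
Convert 九 (Chinese numeral) → 9 (decimal)
15 - 9 = 6
6 × 2 = 12
Convert 4 tens, 8 ones (place-value notation) → 4×10 + 8 = 48 (decimal)
12 + 48 = 60
60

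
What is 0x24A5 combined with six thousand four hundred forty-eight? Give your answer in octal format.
Convert 0x24A5 (hexadecimal) → 2×4096 + 4×256 + 10×16 + 5 = 9381 (decimal)
Convert six thousand four hundred forty-eight (English words) → 6×1000 + 4×100 + 48 = 6448 (decimal)
Compute 9381 + 6448 = 15829
Convert 15829 (decimal) → 15829 = 3×4096 + 6×512 + 7×64 + 2×8 + 5 → 0o36725 (octal)
0o36725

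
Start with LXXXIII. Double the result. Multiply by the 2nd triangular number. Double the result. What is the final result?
Convert LXXXIII (Roman numeral) → 50 + 10 + 10 + 10 + 1 + 1 + 1 = 83 (decimal)
Start: 83
83 × 2 = 166
Convert the 2nd triangular number (triangular index) → 2×3/2 = 3 (decimal)
166 × 3 = 498
498 × 2 = 996
996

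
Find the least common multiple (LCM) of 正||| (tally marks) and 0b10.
Convert 正||| (tally marks) → 5 + 3 = 8 (decimal)
Convert 0b10 (binary) → 2 (decimal)
Compute lcm(8, 2) = 8
8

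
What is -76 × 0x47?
Convert 0x47 (hexadecimal) → 4×16 + 7 = 71 (decimal)
Compute -76 × 71 = -5396
-5396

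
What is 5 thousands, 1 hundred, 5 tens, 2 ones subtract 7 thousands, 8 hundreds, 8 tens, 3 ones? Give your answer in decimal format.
Convert 5 thousands, 1 hundred, 5 tens, 2 ones (place-value notation) → 5×1000 + 1×100 + 5×10 + 2 = 5152 (decimal)
Convert 7 thousands, 8 hundreds, 8 tens, 3 ones (place-value notation) → 7×1000 + 8×100 + 8×10 + 3 = 7883 (decimal)
Compute 5152 - 7883 = -2731
-2731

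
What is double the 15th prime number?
The 15th prime number = 47
Compute 47 × 2 = 94
94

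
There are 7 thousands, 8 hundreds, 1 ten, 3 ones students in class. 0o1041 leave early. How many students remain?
Convert 7 thousands, 8 hundreds, 1 ten, 3 ones (place-value notation) → 7×1000 + 8×100 + 1×10 + 3 = 7813 (decimal)
Convert 0o1041 (octal) → 1×512 + 4×8 + 1 = 545 (decimal)
Compute 7813 - 545 = 7268
7268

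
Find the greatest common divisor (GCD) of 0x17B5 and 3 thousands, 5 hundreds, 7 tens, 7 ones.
Convert 0x17B5 (hexadecimal) → 1×4096 + 7×256 + 11×16 + 5 = 6069 (decimal)
Convert 3 thousands, 5 hundreds, 7 tens, 7 ones (place-value notation) → 3×1000 + 5×100 + 7×10 + 7 = 3577 (decimal)
Compute gcd(6069, 3577) = 7
7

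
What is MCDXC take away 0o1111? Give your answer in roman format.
Convert MCDXC (Roman numeral) → 1000 + 400 + 90 = 1490 (decimal)
Convert 0o1111 (octal) → 1×512 + 1×64 + 1×8 + 1 = 585 (decimal)
Compute 1490 - 585 = 905
Convert 905 (decimal) → 905 = 900 + 5 → CMV (Roman numeral)
CMV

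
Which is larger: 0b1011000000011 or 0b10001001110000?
Convert 0b1011000000011 (binary) → 4096 + 1024 + 512 + 2 + 1 = 5635 (decimal)
Convert 0b10001001110000 (binary) → 8192 + 512 + 64 + 32 + 16 = 8816 (decimal)
Compare 5635 vs 8816: larger = 8816
8816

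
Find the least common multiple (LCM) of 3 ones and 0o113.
Convert 3 ones (place-value notation) → 3 (decimal)
Convert 0o113 (octal) → 1×64 + 1×8 + 3 = 75 (decimal)
Compute lcm(3, 75) = 75
75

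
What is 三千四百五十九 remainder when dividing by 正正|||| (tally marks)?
Convert 三千四百五十九 (Chinese numeral) → 3×1000 + 4×100 + 5×10 + 9 = 3459 (decimal)
Convert 正正|||| (tally marks) → 5 + 5 + 4 = 14 (decimal)
Compute 3459 mod 14 = 1
1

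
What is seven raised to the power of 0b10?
Convert seven (English words) → 7 (decimal)
Convert 0b10 (binary) → 2 (decimal)
Compute 7 ^ 2 = 49
49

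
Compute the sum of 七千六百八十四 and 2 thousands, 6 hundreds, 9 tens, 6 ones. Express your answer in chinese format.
Convert 七千六百八十四 (Chinese numeral) → 7×1000 + 6×100 + 8×10 + 4 = 7684 (decimal)
Convert 2 thousands, 6 hundreds, 9 tens, 6 ones (place-value notation) → 2×1000 + 6×100 + 9×10 + 6 = 2696 (decimal)
Compute 7684 + 2696 = 10380
Convert 10380 (decimal) → 10380 = 1×10000 + 3×100 + 8×10 → 一万零三百八十 (Chinese numeral)
一万零三百八十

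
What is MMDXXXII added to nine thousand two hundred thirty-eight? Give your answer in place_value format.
Convert MMDXXXII (Roman numeral) → 1000 + 1000 + 500 + 10 + 10 + 10 + 1 + 1 = 2532 (decimal)
Convert nine thousand two hundred thirty-eight (English words) → 9×1000 + 2×100 + 38 = 9238 (decimal)
Compute 2532 + 9238 = 11770
Convert 11770 (decimal) → 11770 = 11×1000 + 7×100 + 7×10 → 11 thousands, 7 hundreds, 7 tens (place-value notation)
11 thousands, 7 hundreds, 7 tens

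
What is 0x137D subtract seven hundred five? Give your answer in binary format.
Convert 0x137D (hexadecimal) → 1×4096 + 3×256 + 7×16 + 13 = 4989 (decimal)
Convert seven hundred five (English words) → 7×100 + 5 = 705 (decimal)
Compute 4989 - 705 = 4284
Convert 4284 (decimal) → 4284 = 4096 + 128 + 32 + 16 + 8 + 4 → 0b1000010111100 (binary)
0b1000010111100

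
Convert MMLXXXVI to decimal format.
Convert MMLXXXVI (Roman numeral) → 1000 + 1000 + 50 + 10 + 10 + 10 + 5 + 1 = 2086 (decimal)
2086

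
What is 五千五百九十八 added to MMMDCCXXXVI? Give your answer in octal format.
Convert 五千五百九十八 (Chinese numeral) → 5×1000 + 5×100 + 9×10 + 8 = 5598 (decimal)
Convert MMMDCCXXXVI (Roman numeral) → 1000 + 1000 + 1000 + 500 + 100 + 100 + 10 + 10 + 10 + 5 + 1 = 3736 (decimal)
Compute 5598 + 3736 = 9334
Convert 9334 (decimal) → 9334 = 2×4096 + 2×512 + 1×64 + 6×8 + 6 → 0o22166 (octal)
0o22166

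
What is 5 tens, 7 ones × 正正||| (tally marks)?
Convert 5 tens, 7 ones (place-value notation) → 5×10 + 7 = 57 (decimal)
Convert 正正||| (tally marks) → 5 + 5 + 3 = 13 (decimal)
Compute 57 × 13 = 741
741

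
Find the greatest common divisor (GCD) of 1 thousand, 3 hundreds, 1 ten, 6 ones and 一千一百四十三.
Convert 1 thousand, 3 hundreds, 1 ten, 6 ones (place-value notation) → 1×1000 + 3×100 + 1×10 + 6 = 1316 (decimal)
Convert 一千一百四十三 (Chinese numeral) → 1×1000 + 1×100 + 4×10 + 3 = 1143 (decimal)
Compute gcd(1316, 1143) = 1
1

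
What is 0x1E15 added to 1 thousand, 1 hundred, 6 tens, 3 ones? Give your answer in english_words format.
Convert 0x1E15 (hexadecimal) → 1×4096 + 14×256 + 1×16 + 5 = 7701 (decimal)
Convert 1 thousand, 1 hundred, 6 tens, 3 ones (place-value notation) → 1×1000 + 1×100 + 6×10 + 3 = 1163 (decimal)
Compute 7701 + 1163 = 8864
Convert 8864 (decimal) → 8864 = 8×1000 + 8×100 + 64 → eight thousand eight hundred sixty-four (English words)
eight thousand eight hundred sixty-four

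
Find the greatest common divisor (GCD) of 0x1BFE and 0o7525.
Convert 0x1BFE (hexadecimal) → 1×4096 + 11×256 + 15×16 + 14 = 7166 (decimal)
Convert 0o7525 (octal) → 7×512 + 5×64 + 2×8 + 5 = 3925 (decimal)
Compute gcd(7166, 3925) = 1
1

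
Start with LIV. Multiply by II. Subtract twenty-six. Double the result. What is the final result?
Convert LIV (Roman numeral) → 50 + 4 = 54 (decimal)
Start: 54
Convert II (Roman numeral) → 1 + 1 = 2 (decimal)
54 × 2 = 108
Convert twenty-six (English words) → 26 (decimal)
108 - 26 = 82
82 × 2 = 164
164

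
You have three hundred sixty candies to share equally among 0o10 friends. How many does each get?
Convert three hundred sixty (English words) → 3×100 + 60 = 360 (decimal)
Convert 0o10 (octal) → 1×8 = 8 (decimal)
Compute 360 ÷ 8 = 45
45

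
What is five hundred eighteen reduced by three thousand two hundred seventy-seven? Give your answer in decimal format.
Convert five hundred eighteen (English words) → 5×100 + 18 = 518 (decimal)
Convert three thousand two hundred seventy-seven (English words) → 3×1000 + 2×100 + 77 = 3277 (decimal)
Compute 518 - 3277 = -2759
-2759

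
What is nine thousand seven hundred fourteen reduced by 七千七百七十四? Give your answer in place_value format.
Convert nine thousand seven hundred fourteen (English words) → 9×1000 + 7×100 + 14 = 9714 (decimal)
Convert 七千七百七十四 (Chinese numeral) → 7×1000 + 7×100 + 7×10 + 4 = 7774 (decimal)
Compute 9714 - 7774 = 1940
Convert 1940 (decimal) → 1940 = 1×1000 + 9×100 + 4×10 → 1 thousand, 9 hundreds, 4 tens (place-value notation)
1 thousand, 9 hundreds, 4 tens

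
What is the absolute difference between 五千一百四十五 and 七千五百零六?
Convert 五千一百四十五 (Chinese numeral) → 5×1000 + 1×100 + 4×10 + 5 = 5145 (decimal)
Convert 七千五百零六 (Chinese numeral) → 7×1000 + 5×100 + 6 = 7506 (decimal)
Compute |5145 - 7506| = 2361
2361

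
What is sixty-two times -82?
Convert sixty-two (English words) → 62 (decimal)
Compute 62 × -82 = -5084
-5084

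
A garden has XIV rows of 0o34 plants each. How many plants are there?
Convert 0o34 (octal) → 3×8 + 4 = 28 (decimal)
Convert XIV (Roman numeral) → 10 + 4 = 14 (decimal)
Compute 28 × 14 = 392
392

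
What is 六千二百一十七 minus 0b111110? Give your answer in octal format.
Convert 六千二百一十七 (Chinese numeral) → 6×1000 + 2×100 + 1×10 + 7 = 6217 (decimal)
Convert 0b111110 (binary) → 32 + 16 + 8 + 4 + 2 = 62 (decimal)
Compute 6217 - 62 = 6155
Convert 6155 (decimal) → 6155 = 1×4096 + 4×512 + 1×8 + 3 → 0o14013 (octal)
0o14013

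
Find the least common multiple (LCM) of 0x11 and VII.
Convert 0x11 (hexadecimal) → 1×16 + 1 = 17 (decimal)
Convert VII (Roman numeral) → 5 + 1 + 1 = 7 (decimal)
Compute lcm(17, 7) = 119
119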